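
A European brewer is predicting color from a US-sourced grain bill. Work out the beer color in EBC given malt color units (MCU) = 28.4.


SRM = 1.4922·MCU^0.6859;  EBC = SRM·1.97
SRM = 1.4922·28.4^0.6859 = 14.8135
EBC = 14.8135·1.97

29.1826 EBC


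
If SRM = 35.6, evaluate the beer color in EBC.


EBC = SRM · 1.97
EBC = 35.6 · 1.97

70.1320 EBC


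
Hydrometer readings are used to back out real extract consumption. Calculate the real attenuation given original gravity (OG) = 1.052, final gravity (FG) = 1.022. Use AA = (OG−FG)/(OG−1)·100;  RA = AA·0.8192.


AA = (1.052 − 1.022)/(1.052 − 1)·100 = 57.6923
RA = 57.6923·0.8192

47.2615 %


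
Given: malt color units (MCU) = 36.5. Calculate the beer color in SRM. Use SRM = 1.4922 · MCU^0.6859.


SRM = 1.4922 · 36.5^0.6859

17.5956 SRM


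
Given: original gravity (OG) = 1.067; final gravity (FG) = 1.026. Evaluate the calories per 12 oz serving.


ABW = (OG−FG)·131.25·0.79/FG;  °P = 259 − 259/SG (for OG→OE and FG→AE);  RE = 0.1808·OE + 0.8192·AE;  Cal = (6.9·ABW + 4·(RE−0.1))·FG·3.55
ABW = (1.067 − 1.026)·131.25·0.79/1.026 = 4.1435
OE = 259 − 259/1.067 = 16.2634 °P
AE = 259 − 259/1.026 = 6.5634 °P
RE = 0.1808·16.2634 + 0.8192·6.5634 = 8.3171 °P
Cal = (6.9·4.1435 + 4·(8.3171−0.1))·1.026·3.55

223.8496 kcal


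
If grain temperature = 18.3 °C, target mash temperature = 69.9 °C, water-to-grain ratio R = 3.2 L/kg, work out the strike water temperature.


T_strike = (0.41/R)·(T_mash − T_grain) + T_mash
T_strike = (0.41/3.2)·(69.9 − 18.3) + 69.9

76.5113 °C


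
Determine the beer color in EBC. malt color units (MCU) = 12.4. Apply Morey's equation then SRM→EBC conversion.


SRM = 1.4922·MCU^0.6859;  EBC = SRM·1.97
SRM = 1.4922·12.4^0.6859 = 8.3908
EBC = 8.3908·1.97

16.5299 EBC


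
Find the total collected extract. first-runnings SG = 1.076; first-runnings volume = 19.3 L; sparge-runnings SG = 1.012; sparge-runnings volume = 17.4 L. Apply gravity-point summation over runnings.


total = Σ (SG_i − 1)·1000·V_i
first = (1.076 − 1)·1000·19.3 = 1466.8000
sparge = (1.012 − 1)·1000·17.4 = 208.8000
total = 1466.8000 + 208.8000

1675.6000 gravity·L


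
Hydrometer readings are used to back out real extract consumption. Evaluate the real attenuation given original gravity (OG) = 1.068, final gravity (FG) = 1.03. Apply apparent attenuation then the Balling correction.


AA = (OG−FG)/(OG−1)·100;  RA = AA·0.8192
AA = (1.068 − 1.03)/(1.068 − 1)·100 = 55.8824
RA = 55.8824·0.8192

45.7788 %


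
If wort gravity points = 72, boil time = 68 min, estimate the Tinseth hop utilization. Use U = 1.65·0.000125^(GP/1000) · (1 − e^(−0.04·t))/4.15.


bigness = 1.65·0.000125^(72/1000) = 0.8639
boil_factor = (1 − e^(−0.04·68))/4.15 = 0.2251
U = 0.8639 · 0.2251

0.1945


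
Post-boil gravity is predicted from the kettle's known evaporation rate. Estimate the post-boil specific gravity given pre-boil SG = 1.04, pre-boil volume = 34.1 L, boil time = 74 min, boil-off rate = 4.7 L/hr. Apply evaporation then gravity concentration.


V_post = V_pre − rate·(t/60);  SG_post = 1 + (SG_pre−1)·V_pre/V_post
V_post = 34.1 − 4.7·(74/60) = 28.3033
SG_post = 1 + (1.04 − 1)·34.1/28.3033

1.0482


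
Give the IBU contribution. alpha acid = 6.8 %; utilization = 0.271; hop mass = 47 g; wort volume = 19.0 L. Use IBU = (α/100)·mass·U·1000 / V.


IBU = (6.8/100)·47·0.271·1000 / 19.0

45.5851 IBU


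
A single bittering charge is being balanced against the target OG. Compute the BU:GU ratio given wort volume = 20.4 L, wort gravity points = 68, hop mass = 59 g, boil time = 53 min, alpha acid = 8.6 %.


U = 1.65·0.000125^(GP/1000)·(1−e^(−0.04t))/4.15;  IBU = (α/100)·m·U·1000/V;  BU:GU = IBU/GP
U = 1.65·0.000125^(68/1000)·(1−e^(−0.04·53))/4.15 = 0.1899
IBU = (8.6/100)·59·0.1899·1000/20.4 = 47.2295
BU:GU = 47.2295/68

0.6946


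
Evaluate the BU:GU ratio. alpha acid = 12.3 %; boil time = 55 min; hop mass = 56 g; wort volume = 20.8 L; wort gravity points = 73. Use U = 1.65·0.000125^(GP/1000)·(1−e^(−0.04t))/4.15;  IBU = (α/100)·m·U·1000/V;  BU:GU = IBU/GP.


U = 1.65·0.000125^(73/1000)·(1−e^(−0.04·55))/4.15 = 0.1834
IBU = (12.3/100)·56·0.1834·1000/20.8 = 60.7488
BU:GU = 60.7488/73

0.8322


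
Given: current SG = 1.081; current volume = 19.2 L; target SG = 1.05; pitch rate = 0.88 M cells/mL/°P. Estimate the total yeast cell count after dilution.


V_w = V·((SG_c−1)/(SG_t−1)−1);  °P = 259 − 259/SG_t;  cells = rate·(V+V_w)·°P
V_w = 19.2·((1.081−1)/(1.05−1)−1) = 11.9040
V_final = 19.2 + 11.9040 = 31.1040
°P = 259 − 259/1.05 = 12.3333
cells = 0.88·31.1040·12.3333

337.5821 billion cells


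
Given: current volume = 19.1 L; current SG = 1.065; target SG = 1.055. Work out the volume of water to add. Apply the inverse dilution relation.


V_water = V·((SG_curr − 1)/(SG_target − 1) − 1)
V_water = 19.1·((1.065 − 1)/(1.055 − 1) − 1)

3.4727 L


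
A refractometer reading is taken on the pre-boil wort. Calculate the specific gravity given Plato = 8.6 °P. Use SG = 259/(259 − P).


SG = 259/(259 − 8.6)

1.0343


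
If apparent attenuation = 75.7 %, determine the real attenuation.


RA = AA · 0.8192
RA = 75.7 · 0.8192

62.0134 %


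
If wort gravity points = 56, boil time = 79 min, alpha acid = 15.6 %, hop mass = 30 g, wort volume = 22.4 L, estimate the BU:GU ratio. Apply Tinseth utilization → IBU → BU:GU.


U = 1.65·0.000125^(GP/1000)·(1−e^(−0.04t))/4.15;  IBU = (α/100)·m·U·1000/V;  BU:GU = IBU/GP
U = 1.65·0.000125^(56/1000)·(1−e^(−0.04·79))/4.15 = 0.2302
IBU = (15.6/100)·30·0.2302·1000/22.4 = 48.0876
BU:GU = 48.0876/56

0.8587


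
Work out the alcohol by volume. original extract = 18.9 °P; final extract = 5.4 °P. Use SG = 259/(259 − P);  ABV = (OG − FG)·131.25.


OG = 259/(259 − 18.9) = 1.0787
FG = 259/(259 − 5.4) = 1.0213
ABV = (1.0787 − 1.0213)·131.25

7.5369 % ABV


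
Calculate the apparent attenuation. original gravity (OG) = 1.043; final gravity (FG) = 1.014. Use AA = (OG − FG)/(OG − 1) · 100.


AA = (1.043 − 1.014)/(1.043 − 1) · 100

67.4419 %


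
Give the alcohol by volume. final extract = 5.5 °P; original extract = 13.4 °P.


SG = 259/(259 − P);  ABV = (OG − FG)·131.25
OG = 259/(259 − 13.4) = 1.0546
FG = 259/(259 − 5.5) = 1.0217
ABV = (1.0546 − 1.0217)·131.25

4.3134 % ABV


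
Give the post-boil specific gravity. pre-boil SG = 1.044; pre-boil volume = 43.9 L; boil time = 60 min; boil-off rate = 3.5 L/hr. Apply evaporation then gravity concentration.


V_post = V_pre − rate·(t/60);  SG_post = 1 + (SG_pre−1)·V_pre/V_post
V_post = 43.9 − 3.5·(60/60) = 40.4000
SG_post = 1 + (1.044 − 1)·43.9/40.4000

1.0478


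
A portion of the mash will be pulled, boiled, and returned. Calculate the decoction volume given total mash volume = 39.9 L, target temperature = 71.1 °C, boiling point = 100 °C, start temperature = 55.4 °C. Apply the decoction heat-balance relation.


V_dec = V_total·(T_target − T_start)/(T_boil − T_start)
V_dec = 39.9·(71.1 − 55.4)/(100 − 55.4)

14.0455 L


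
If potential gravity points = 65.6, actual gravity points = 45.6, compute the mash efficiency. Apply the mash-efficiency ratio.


efficiency = actual / potential × 100
efficiency = 45.6 / 65.6 × 100

69.5122 %


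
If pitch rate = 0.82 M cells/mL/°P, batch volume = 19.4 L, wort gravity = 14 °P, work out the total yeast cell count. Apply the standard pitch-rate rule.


cells (billions) = rate · V_L · °P
cells = 0.82 · 19.4 · 14

222.7120 billion cells


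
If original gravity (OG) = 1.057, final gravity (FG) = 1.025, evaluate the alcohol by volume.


ABV = (OG − FG) · 131.25
ABV = (1.057 − 1.025) · 131.25

4.2000 % ABV


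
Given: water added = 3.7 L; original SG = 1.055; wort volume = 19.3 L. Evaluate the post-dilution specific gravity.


SG_new = 1 + (SG_old − 1)·V_old/(V_old + V_water)
pts = (1.055 − 1)·1000·19.3/(19.3 + 3.7) = 46.1522
SG_new = 1 + 46.1522/1000

1.0462


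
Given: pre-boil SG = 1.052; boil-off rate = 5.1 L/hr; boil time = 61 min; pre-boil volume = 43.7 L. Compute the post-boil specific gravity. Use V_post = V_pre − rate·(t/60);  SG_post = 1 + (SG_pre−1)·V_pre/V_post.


V_post = 43.7 − 5.1·(61/60) = 38.5150
SG_post = 1 + (1.052 − 1)·43.7/38.5150

1.0590


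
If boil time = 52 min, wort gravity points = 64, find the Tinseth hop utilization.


U = 1.65·0.000125^(GP/1000) · (1 − e^(−0.04·t))/4.15
bigness = 1.65·0.000125^(64/1000) = 0.9283
boil_factor = (1 − e^(−0.04·52))/4.15 = 0.2109
U = 0.9283 · 0.2109

0.1957


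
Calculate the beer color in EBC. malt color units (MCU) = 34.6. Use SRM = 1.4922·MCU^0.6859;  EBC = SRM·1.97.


SRM = 1.4922·34.6^0.6859 = 16.9621
EBC = 16.9621·1.97

33.4153 EBC


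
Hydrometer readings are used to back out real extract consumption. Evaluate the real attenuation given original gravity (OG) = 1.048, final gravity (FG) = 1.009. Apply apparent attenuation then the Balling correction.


AA = (OG−FG)/(OG−1)·100;  RA = AA·0.8192
AA = (1.048 − 1.009)/(1.048 − 1)·100 = 81.2500
RA = 81.2500·0.8192

66.5600 %


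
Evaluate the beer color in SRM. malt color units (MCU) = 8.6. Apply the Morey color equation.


SRM = 1.4922 · MCU^0.6859
SRM = 1.4922 · 8.6^0.6859

6.5283 SRM


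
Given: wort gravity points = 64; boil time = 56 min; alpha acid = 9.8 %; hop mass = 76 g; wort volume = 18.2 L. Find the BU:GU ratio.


U = 1.65·0.000125^(GP/1000)·(1−e^(−0.04t))/4.15;  IBU = (α/100)·m·U·1000/V;  BU:GU = IBU/GP
U = 1.65·0.000125^(64/1000)·(1−e^(−0.04·56))/4.15 = 0.1999
IBU = (9.8/100)·76·0.1999·1000/18.2 = 81.7939
BU:GU = 81.7939/64

1.2780


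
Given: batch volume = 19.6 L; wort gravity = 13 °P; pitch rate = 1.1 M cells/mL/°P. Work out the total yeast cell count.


cells (billions) = rate · V_L · °P
cells = 1.1 · 19.6 · 13

280.2800 billion cells


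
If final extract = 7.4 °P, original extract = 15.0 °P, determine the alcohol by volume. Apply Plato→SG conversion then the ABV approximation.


SG = 259/(259 − P);  ABV = (OG − FG)·131.25
OG = 259/(259 − 15.0) = 1.0615
FG = 259/(259 − 7.4) = 1.0294
ABV = (1.0615 − 1.0294)·131.25

4.2084 % ABV


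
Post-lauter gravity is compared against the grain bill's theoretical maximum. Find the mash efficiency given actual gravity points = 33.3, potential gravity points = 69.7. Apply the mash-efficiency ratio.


efficiency = actual / potential × 100
efficiency = 33.3 / 69.7 × 100

47.7762 %


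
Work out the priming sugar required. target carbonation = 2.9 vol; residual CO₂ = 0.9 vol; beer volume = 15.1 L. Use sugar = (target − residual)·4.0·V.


sugar = (2.9 − 0.9)·4.0·15.1

120.8000 g


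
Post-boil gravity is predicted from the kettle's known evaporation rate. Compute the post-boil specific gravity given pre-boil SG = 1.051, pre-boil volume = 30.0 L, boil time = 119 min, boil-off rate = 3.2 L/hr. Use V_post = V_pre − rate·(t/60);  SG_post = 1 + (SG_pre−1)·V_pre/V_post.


V_post = 30.0 − 3.2·(119/60) = 23.6533
SG_post = 1 + (1.051 − 1)·30.0/23.6533

1.0647


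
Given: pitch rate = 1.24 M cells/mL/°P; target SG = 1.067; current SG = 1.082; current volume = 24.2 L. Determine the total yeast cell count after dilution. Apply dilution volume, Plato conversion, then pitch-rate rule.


V_w = V·((SG_c−1)/(SG_t−1)−1);  °P = 259 − 259/SG_t;  cells = rate·(V+V_w)·°P
V_w = 24.2·((1.082−1)/(1.067−1)−1) = 5.4179
V_final = 24.2 + 5.4179 = 29.6179
°P = 259 − 259/1.067 = 16.2634
cells = 1.24·29.6179·16.2634

597.2914 billion cells


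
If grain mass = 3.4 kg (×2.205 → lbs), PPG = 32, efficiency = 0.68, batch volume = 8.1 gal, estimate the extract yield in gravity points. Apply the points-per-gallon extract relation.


points = lbs × PPG × eff / vol
lbs = 3.4 × 2.205 = 7.4970
points = 7.4970 × 32 × 0.68 / 8.1

20.1401 points


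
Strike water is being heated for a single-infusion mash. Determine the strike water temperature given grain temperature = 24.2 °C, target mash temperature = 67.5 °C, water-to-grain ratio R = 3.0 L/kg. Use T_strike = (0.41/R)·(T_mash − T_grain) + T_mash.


T_strike = (0.41/3.0)·(67.5 − 24.2) + 67.5

73.4177 °C


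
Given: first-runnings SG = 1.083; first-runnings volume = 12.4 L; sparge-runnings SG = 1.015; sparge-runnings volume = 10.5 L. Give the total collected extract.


total = Σ (SG_i − 1)·1000·V_i
first = (1.083 − 1)·1000·12.4 = 1029.2000
sparge = (1.015 − 1)·1000·10.5 = 157.5000
total = 1029.2000 + 157.5000

1186.7000 gravity·L


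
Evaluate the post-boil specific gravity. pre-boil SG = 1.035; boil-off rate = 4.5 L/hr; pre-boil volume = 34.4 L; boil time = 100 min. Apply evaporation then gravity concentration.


V_post = V_pre − rate·(t/60);  SG_post = 1 + (SG_pre−1)·V_pre/V_post
V_post = 34.4 − 4.5·(100/60) = 26.9000
SG_post = 1 + (1.035 − 1)·34.4/26.9000

1.0448


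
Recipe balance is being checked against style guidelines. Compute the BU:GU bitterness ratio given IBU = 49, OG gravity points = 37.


BU:GU = IBU / OG_points
BU:GU = 49 / 37

1.3243


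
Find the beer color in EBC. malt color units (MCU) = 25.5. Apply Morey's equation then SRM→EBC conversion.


SRM = 1.4922·MCU^0.6859;  EBC = SRM·1.97
SRM = 1.4922·25.5^0.6859 = 13.7586
EBC = 13.7586·1.97

27.1044 EBC


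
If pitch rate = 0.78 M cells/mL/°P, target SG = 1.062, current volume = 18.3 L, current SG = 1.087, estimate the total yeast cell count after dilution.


V_w = V·((SG_c−1)/(SG_t−1)−1);  °P = 259 − 259/SG_t;  cells = rate·(V+V_w)·°P
V_w = 18.3·((1.087−1)/(1.062−1)−1) = 7.3790
V_final = 18.3 + 7.3790 = 25.6790
°P = 259 − 259/1.062 = 15.1205
cells = 0.78·25.6790·15.1205

302.8588 billion cells


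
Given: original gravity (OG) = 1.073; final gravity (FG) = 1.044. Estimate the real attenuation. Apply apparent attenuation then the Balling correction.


AA = (OG−FG)/(OG−1)·100;  RA = AA·0.8192
AA = (1.073 − 1.044)/(1.073 − 1)·100 = 39.7260
RA = 39.7260·0.8192

32.5436 %


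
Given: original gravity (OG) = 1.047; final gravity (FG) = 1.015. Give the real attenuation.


AA = (OG−FG)/(OG−1)·100;  RA = AA·0.8192
AA = (1.047 − 1.015)/(1.047 − 1)·100 = 68.0851
RA = 68.0851·0.8192

55.7753 %


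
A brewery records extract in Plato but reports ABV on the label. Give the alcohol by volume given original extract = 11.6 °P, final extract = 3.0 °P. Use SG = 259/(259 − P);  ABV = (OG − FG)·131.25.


OG = 259/(259 − 11.6) = 1.0469
FG = 259/(259 − 3.0) = 1.0117
ABV = (1.0469 − 1.0117)·131.25

4.6159 % ABV


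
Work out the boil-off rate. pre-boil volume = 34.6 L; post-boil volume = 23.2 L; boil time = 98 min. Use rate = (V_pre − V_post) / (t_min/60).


rate = (34.6 − 23.2) / (98/60)

6.9796 L/hr


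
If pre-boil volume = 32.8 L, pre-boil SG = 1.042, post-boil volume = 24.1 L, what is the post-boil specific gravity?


SG_post = 1 + (SG_pre − 1)·V_pre/V_post
pts_pre = (1.042 − 1)·1000 = 42.0000
pts_post = 42.0000·32.8/24.1 = 57.1618
SG_post = 1 + 57.1618/1000

1.0572


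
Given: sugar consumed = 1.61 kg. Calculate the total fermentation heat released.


Q = m_sugar · 590 kJ/kg
Q = 1.61 · 590

949.9000 kJ


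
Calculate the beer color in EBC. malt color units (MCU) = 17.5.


SRM = 1.4922·MCU^0.6859;  EBC = SRM·1.97
SRM = 1.4922·17.5^0.6859 = 10.6274
EBC = 10.6274·1.97

20.9360 EBC


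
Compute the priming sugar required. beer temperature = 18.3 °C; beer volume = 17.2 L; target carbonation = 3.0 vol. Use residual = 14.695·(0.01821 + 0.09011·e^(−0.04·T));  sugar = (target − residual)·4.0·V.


residual = 14.695·(0.01821 + 0.09011·e^(−0.04·18.3)) = 0.9044
sugar = (3.0 − 0.9044)·4.0·17.2

144.1739 g


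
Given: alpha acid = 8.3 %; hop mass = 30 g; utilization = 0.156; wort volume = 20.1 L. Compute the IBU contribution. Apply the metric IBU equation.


IBU = (α/100)·mass·U·1000 / V
IBU = (8.3/100)·30·0.156·1000 / 20.1

19.3254 IBU


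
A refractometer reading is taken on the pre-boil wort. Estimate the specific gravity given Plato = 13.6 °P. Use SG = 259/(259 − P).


SG = 259/(259 − 13.6)

1.0554


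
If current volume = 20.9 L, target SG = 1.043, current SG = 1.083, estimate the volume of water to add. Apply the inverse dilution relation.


V_water = V·((SG_curr − 1)/(SG_target − 1) − 1)
V_water = 20.9·((1.083 − 1)/(1.043 − 1) − 1)

19.4419 L


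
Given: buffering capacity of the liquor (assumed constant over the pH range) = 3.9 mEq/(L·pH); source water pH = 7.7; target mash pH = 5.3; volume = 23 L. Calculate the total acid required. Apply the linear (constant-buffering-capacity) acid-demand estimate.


acid = buffering capacity · (pH_source − pH_target) · V
acid = 3.9 · (7.7 − 5.3) · 23

215.2800 mEq


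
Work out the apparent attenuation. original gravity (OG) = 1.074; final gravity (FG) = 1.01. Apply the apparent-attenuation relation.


AA = (OG − FG)/(OG − 1) · 100
AA = (1.074 − 1.01)/(1.074 − 1) · 100

86.4865 %


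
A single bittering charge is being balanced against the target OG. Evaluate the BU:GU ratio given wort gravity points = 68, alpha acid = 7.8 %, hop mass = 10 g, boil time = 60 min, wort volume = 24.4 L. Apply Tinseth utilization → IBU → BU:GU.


U = 1.65·0.000125^(GP/1000)·(1−e^(−0.04t))/4.15;  IBU = (α/100)·m·U·1000/V;  BU:GU = IBU/GP
U = 1.65·0.000125^(68/1000)·(1−e^(−0.04·60))/4.15 = 0.1962
IBU = (7.8/100)·10·0.1962·1000/24.4 = 6.2723
BU:GU = 6.2723/68

0.0922


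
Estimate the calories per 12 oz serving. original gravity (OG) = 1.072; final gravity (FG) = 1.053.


ABW = (OG−FG)·131.25·0.79/FG;  °P = 259 − 259/SG (for OG→OE and FG→AE);  RE = 0.1808·OE + 0.8192·AE;  Cal = (6.9·ABW + 4·(RE−0.1))·FG·3.55
ABW = (1.072 − 1.053)·131.25·0.79/1.053 = 1.8709
OE = 259 − 259/1.072 = 17.3955 °P
AE = 259 − 259/1.053 = 13.0361 °P
RE = 0.1808·17.3955 + 0.8192·13.0361 = 13.8243 °P
Cal = (6.9·1.8709 + 4·(13.8243−0.1))·1.053·3.55

253.4702 kcal


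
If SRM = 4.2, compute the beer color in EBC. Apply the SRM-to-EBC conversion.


EBC = SRM · 1.97
EBC = 4.2 · 1.97

8.2740 EBC


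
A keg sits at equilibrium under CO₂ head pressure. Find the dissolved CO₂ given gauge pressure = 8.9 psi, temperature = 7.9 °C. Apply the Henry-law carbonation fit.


vols = (P + 14.695)·(0.01821 + 0.09011·e^(−0.04·T))
vols = (8.9 + 14.695)·(0.01821 + 0.09011·e^(−0.04·7.9))

1.9798 volumes


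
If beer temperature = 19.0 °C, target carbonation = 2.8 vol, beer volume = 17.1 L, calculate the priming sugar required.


residual = 14.695·(0.01821 + 0.09011·e^(−0.04·T));  sugar = (target − residual)·4.0·V
residual = 14.695·(0.01821 + 0.09011·e^(−0.04·19.0)) = 0.8869
sugar = (2.8 − 0.8869)·4.0·17.1

130.8585 g


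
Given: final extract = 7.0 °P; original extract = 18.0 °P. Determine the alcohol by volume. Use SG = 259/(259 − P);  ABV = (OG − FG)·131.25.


OG = 259/(259 − 18.0) = 1.0747
FG = 259/(259 − 7.0) = 1.0278
ABV = (1.0747 − 1.0278)·131.25

6.1571 % ABV


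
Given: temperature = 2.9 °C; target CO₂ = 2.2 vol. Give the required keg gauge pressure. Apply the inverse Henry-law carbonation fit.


psi = vols/(0.01821 + 0.09011·e^(−0.04·T)) − 14.695
psi = 2.2/(0.01821 + 0.09011·e^(−0.04·2.9)) − 14.695

7.6512 psi


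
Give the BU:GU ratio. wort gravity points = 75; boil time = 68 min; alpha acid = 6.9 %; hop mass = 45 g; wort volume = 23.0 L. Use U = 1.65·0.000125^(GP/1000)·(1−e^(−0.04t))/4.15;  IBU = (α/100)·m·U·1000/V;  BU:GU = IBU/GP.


U = 1.65·0.000125^(75/1000)·(1−e^(−0.04·68))/4.15 = 0.1893
IBU = (6.9/100)·45·0.1893·1000/23.0 = 25.5531
BU:GU = 25.5531/75

0.3407


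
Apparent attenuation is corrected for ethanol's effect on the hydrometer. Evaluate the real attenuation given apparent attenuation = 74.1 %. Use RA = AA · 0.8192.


RA = 74.1 · 0.8192

60.7027 %


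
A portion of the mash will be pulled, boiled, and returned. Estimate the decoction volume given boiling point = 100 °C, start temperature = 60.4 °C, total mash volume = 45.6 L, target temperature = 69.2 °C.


V_dec = V_total·(T_target − T_start)/(T_boil − T_start)
V_dec = 45.6·(69.2 − 60.4)/(100 − 60.4)

10.1333 L


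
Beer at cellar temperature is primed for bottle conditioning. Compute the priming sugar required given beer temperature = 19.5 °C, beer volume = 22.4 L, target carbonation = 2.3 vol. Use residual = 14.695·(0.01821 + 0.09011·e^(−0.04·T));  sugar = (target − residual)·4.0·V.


residual = 14.695·(0.01821 + 0.09011·e^(−0.04·19.5)) = 0.8746
sugar = (2.3 − 0.8746)·4.0·22.4

127.7157 g


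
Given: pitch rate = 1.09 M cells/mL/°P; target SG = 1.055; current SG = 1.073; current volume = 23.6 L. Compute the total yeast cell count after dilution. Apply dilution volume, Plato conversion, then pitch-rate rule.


V_w = V·((SG_c−1)/(SG_t−1)−1);  °P = 259 − 259/SG_t;  cells = rate·(V+V_w)·°P
V_w = 23.6·((1.073−1)/(1.055−1)−1) = 7.7236
V_final = 23.6 + 7.7236 = 31.3236
°P = 259 − 259/1.055 = 13.5024
cells = 1.09·31.3236·13.5024

461.0082 billion cells


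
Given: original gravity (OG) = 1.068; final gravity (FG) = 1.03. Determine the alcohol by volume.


ABV = (OG − FG) · 131.25
ABV = (1.068 − 1.03) · 131.25

4.9875 % ABV


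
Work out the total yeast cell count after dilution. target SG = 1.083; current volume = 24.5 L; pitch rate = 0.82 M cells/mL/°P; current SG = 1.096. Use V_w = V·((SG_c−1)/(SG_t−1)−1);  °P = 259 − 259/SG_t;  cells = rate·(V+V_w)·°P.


V_w = 24.5·((1.096−1)/(1.083−1)−1) = 3.8373
V_final = 24.5 + 3.8373 = 28.3373
°P = 259 − 259/1.083 = 19.8495
cells = 0.82·28.3373·19.8495

461.2352 billion cells


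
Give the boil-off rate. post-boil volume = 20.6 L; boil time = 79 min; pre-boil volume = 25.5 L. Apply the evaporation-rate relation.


rate = (V_pre − V_post) / (t_min/60)
rate = (25.5 − 20.6) / (79/60)

3.7215 L/hr


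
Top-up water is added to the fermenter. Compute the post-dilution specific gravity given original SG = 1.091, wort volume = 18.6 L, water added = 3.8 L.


SG_new = 1 + (SG_old − 1)·V_old/(V_old + V_water)
pts = (1.091 − 1)·1000·18.6/(18.6 + 3.8) = 75.5625
SG_new = 1 + 75.5625/1000

1.0756


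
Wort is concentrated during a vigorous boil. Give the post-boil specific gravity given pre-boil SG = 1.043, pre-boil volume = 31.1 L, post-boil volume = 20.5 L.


SG_post = 1 + (SG_pre − 1)·V_pre/V_post
pts_pre = (1.043 − 1)·1000 = 43.0000
pts_post = 43.0000·31.1/20.5 = 65.2341
SG_post = 1 + 65.2341/1000

1.0652


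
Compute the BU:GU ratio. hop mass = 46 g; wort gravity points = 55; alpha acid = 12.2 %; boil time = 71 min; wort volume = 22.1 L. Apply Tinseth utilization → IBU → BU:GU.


U = 1.65·0.000125^(GP/1000)·(1−e^(−0.04t))/4.15;  IBU = (α/100)·m·U·1000/V;  BU:GU = IBU/GP
U = 1.65·0.000125^(55/1000)·(1−e^(−0.04·71))/4.15 = 0.2284
IBU = (12.2/100)·46·0.2284·1000/22.1 = 57.9890
BU:GU = 57.9890/55

1.0543


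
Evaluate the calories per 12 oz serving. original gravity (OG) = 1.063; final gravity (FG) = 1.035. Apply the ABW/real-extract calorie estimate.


ABW = (OG−FG)·131.25·0.79/FG;  °P = 259 − 259/SG (for OG→OE and FG→AE);  RE = 0.1808·OE + 0.8192·AE;  Cal = (6.9·ABW + 4·(RE−0.1))·FG·3.55
ABW = (1.063 − 1.035)·131.25·0.79/1.035 = 2.8051
OE = 259 − 259/1.063 = 15.3500 °P
AE = 259 − 259/1.035 = 8.7585 °P
RE = 0.1808·15.3500 + 0.8192·8.7585 = 9.9502 °P
Cal = (6.9·2.8051 + 4·(9.9502−0.1))·1.035·3.55

215.8835 kcal


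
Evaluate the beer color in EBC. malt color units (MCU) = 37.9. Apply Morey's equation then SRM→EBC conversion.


SRM = 1.4922·MCU^0.6859;  EBC = SRM·1.97
SRM = 1.4922·37.9^0.6859 = 18.0558
EBC = 18.0558·1.97

35.5698 EBC


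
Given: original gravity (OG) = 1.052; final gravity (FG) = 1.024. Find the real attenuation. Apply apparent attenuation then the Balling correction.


AA = (OG−FG)/(OG−1)·100;  RA = AA·0.8192
AA = (1.052 − 1.024)/(1.052 − 1)·100 = 53.8462
RA = 53.8462·0.8192

44.1108 %


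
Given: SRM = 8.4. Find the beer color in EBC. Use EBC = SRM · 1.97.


EBC = 8.4 · 1.97

16.5480 EBC


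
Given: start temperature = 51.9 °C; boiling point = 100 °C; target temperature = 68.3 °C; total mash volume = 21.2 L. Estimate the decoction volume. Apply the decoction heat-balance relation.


V_dec = V_total·(T_target − T_start)/(T_boil − T_start)
V_dec = 21.2·(68.3 − 51.9)/(100 − 51.9)

7.2283 L


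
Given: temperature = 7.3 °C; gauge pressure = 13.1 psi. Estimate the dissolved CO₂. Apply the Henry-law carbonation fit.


vols = (P + 14.695)·(0.01821 + 0.09011·e^(−0.04·T))
vols = (13.1 + 14.695)·(0.01821 + 0.09011·e^(−0.04·7.3))

2.3765 volumes


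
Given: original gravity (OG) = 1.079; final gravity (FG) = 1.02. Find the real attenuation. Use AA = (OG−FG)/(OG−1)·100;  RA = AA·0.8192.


AA = (1.079 − 1.02)/(1.079 − 1)·100 = 74.6835
RA = 74.6835·0.8192

61.1808 %


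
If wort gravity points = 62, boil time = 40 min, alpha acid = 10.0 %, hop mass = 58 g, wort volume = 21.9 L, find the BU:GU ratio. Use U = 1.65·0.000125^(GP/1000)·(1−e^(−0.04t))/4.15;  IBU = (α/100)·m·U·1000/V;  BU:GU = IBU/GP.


U = 1.65·0.000125^(62/1000)·(1−e^(−0.04·40))/4.15 = 0.1818
IBU = (10.0/100)·58·0.1818·1000/21.9 = 48.1379
BU:GU = 48.1379/62

0.7764


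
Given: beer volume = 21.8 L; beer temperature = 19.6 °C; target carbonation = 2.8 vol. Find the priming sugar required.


residual = 14.695·(0.01821 + 0.09011·e^(−0.04·T));  sugar = (target − residual)·4.0·V
residual = 14.695·(0.01821 + 0.09011·e^(−0.04·19.6)) = 0.8722
sugar = (2.8 − 0.8722)·4.0·21.8

168.1060 g


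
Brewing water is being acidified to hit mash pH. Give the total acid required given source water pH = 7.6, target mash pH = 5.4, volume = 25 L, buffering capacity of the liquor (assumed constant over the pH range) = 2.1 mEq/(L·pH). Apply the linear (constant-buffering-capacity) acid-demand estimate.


acid = buffering capacity · (pH_source − pH_target) · V
acid = 2.1 · (7.6 − 5.4) · 25

115.5000 mEq


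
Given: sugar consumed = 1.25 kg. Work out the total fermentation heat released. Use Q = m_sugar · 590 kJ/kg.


Q = 1.25 · 590

737.5000 kJ


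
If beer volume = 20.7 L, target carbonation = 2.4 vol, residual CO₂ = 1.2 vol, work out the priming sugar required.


sugar = (target − residual)·4.0·V
sugar = (2.4 − 1.2)·4.0·20.7

99.3600 g


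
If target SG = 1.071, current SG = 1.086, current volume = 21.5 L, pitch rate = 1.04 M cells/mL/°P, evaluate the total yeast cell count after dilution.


V_w = V·((SG_c−1)/(SG_t−1)−1);  °P = 259 − 259/SG_t;  cells = rate·(V+V_w)·°P
V_w = 21.5·((1.086−1)/(1.071−1)−1) = 4.5423
V_final = 21.5 + 4.5423 = 26.0423
°P = 259 − 259/1.071 = 17.1699
cells = 1.04·26.0423·17.1699

465.0295 billion cells


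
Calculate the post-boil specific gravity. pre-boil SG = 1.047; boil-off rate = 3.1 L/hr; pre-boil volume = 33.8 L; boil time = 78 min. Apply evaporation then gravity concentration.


V_post = V_pre − rate·(t/60);  SG_post = 1 + (SG_pre−1)·V_pre/V_post
V_post = 33.8 − 3.1·(78/60) = 29.7700
SG_post = 1 + (1.047 − 1)·33.8/29.7700

1.0534


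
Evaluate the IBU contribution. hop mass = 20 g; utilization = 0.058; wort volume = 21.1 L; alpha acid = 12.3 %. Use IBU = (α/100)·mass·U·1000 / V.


IBU = (12.3/100)·20·0.058·1000 / 21.1

6.7621 IBU


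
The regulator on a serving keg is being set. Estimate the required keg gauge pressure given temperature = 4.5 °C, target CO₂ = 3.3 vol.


psi = vols/(0.01821 + 0.09011·e^(−0.04·T)) − 14.695
psi = 3.3/(0.01821 + 0.09011·e^(−0.04·4.5)) − 14.695

20.6081 psi


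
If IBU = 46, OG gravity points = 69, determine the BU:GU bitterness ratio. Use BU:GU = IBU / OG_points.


BU:GU = 46 / 69

0.6667


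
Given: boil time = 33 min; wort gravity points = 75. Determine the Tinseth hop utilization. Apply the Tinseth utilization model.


U = 1.65·0.000125^(GP/1000) · (1 − e^(−0.04·t))/4.15
bigness = 1.65·0.000125^(75/1000) = 0.8409
boil_factor = (1 − e^(−0.04·33))/4.15 = 0.1766
U = 0.8409 · 0.1766

0.1485


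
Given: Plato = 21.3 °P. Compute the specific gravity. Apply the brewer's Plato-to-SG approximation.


SG = 259/(259 − P)
SG = 259/(259 − 21.3)

1.0896


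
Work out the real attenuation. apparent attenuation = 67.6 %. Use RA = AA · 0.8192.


RA = 67.6 · 0.8192

55.3779 %


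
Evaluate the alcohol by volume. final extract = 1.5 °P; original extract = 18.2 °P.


SG = 259/(259 − P);  ABV = (OG − FG)·131.25
OG = 259/(259 − 18.2) = 1.0756
FG = 259/(259 − 1.5) = 1.0058
ABV = (1.0756 − 1.0058)·131.25

9.1555 % ABV


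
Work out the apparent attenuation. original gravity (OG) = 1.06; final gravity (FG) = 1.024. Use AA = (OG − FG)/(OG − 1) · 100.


AA = (1.06 − 1.024)/(1.06 − 1) · 100

60.0000 %


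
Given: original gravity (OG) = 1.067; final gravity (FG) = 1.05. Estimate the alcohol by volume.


ABV = (OG − FG) · 131.25
ABV = (1.067 − 1.05) · 131.25

2.2312 % ABV


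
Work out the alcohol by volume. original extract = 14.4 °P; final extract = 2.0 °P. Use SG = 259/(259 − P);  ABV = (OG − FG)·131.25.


OG = 259/(259 − 14.4) = 1.0589
FG = 259/(259 − 2.0) = 1.0078
ABV = (1.0589 − 1.0078)·131.25

6.7055 % ABV


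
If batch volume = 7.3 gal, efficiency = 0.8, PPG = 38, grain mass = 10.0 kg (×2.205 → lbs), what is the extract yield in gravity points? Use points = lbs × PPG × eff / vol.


lbs = 10.0 × 2.205 = 22.0500
points = 22.0500 × 38 × 0.8 / 7.3

91.8247 points


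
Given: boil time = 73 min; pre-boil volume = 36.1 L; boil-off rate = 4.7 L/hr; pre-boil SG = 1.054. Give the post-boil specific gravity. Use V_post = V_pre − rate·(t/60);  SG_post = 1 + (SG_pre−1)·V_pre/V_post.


V_post = 36.1 − 4.7·(73/60) = 30.3817
SG_post = 1 + (1.054 − 1)·36.1/30.3817

1.0642


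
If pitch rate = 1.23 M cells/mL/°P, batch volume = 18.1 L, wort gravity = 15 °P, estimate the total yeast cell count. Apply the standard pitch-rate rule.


cells (billions) = rate · V_L · °P
cells = 1.23 · 18.1 · 15

333.9450 billion cells


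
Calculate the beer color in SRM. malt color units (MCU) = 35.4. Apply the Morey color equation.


SRM = 1.4922 · MCU^0.6859
SRM = 1.4922 · 35.4^0.6859

17.2301 SRM


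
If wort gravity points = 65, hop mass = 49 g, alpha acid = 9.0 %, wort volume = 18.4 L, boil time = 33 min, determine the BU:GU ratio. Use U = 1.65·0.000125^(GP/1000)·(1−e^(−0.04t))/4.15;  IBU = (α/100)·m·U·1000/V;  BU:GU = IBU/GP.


U = 1.65·0.000125^(65/1000)·(1−e^(−0.04·33))/4.15 = 0.1625
IBU = (9.0/100)·49·0.1625·1000/18.4 = 38.9385
BU:GU = 38.9385/65

0.5991


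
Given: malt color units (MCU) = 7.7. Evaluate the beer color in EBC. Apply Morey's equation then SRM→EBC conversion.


SRM = 1.4922·MCU^0.6859;  EBC = SRM·1.97
SRM = 1.4922·7.7^0.6859 = 6.0516
EBC = 6.0516·1.97

11.9217 EBC


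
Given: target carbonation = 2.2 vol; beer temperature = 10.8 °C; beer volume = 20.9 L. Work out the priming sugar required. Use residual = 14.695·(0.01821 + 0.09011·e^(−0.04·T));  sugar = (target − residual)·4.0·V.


residual = 14.695·(0.01821 + 0.09011·e^(−0.04·10.8)) = 1.1273
sugar = (2.2 − 1.1273)·4.0·20.9

89.6813 g


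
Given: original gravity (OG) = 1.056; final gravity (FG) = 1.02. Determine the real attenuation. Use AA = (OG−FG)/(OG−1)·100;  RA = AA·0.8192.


AA = (1.056 − 1.02)/(1.056 − 1)·100 = 64.2857
RA = 64.2857·0.8192

52.6629 %


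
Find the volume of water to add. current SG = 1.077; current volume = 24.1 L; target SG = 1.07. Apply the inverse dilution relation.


V_water = V·((SG_curr − 1)/(SG_target − 1) − 1)
V_water = 24.1·((1.077 − 1)/(1.07 − 1) − 1)

2.4100 L


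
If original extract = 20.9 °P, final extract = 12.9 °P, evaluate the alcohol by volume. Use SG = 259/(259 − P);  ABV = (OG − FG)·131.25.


OG = 259/(259 − 20.9) = 1.0878
FG = 259/(259 − 12.9) = 1.0524
ABV = (1.0878 − 1.0524)·131.25

4.6411 % ABV


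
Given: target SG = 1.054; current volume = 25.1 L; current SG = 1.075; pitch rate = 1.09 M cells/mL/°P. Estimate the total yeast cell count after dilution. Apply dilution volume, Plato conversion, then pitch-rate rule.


V_w = V·((SG_c−1)/(SG_t−1)−1);  °P = 259 − 259/SG_t;  cells = rate·(V+V_w)·°P
V_w = 25.1·((1.075−1)/(1.054−1)−1) = 9.7611
V_final = 25.1 + 9.7611 = 34.8611
°P = 259 − 259/1.054 = 13.2694
cells = 1.09·34.8611·13.2694

504.2207 billion cells


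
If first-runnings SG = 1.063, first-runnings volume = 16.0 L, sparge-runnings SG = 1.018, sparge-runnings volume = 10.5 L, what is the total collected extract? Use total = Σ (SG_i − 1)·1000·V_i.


first = (1.063 − 1)·1000·16.0 = 1008.0000
sparge = (1.018 − 1)·1000·10.5 = 189.0000
total = 1008.0000 + 189.0000

1197.0000 gravity·L


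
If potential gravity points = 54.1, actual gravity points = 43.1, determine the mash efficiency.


efficiency = actual / potential × 100
efficiency = 43.1 / 54.1 × 100

79.6673 %


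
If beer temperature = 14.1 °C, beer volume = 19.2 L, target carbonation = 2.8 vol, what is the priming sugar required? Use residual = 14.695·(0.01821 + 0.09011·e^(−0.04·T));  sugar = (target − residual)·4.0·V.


residual = 14.695·(0.01821 + 0.09011·e^(−0.04·14.1)) = 1.0210
sugar = (2.8 − 1.0210)·4.0·19.2

136.6309 g


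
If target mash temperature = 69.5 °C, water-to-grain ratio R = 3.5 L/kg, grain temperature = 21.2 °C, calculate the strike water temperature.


T_strike = (0.41/R)·(T_mash − T_grain) + T_mash
T_strike = (0.41/3.5)·(69.5 − 21.2) + 69.5

75.1580 °C


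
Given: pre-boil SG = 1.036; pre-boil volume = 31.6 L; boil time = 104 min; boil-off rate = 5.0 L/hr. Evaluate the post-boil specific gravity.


V_post = V_pre − rate·(t/60);  SG_post = 1 + (SG_pre−1)·V_pre/V_post
V_post = 31.6 − 5.0·(104/60) = 22.9333
SG_post = 1 + (1.036 − 1)·31.6/22.9333

1.0496


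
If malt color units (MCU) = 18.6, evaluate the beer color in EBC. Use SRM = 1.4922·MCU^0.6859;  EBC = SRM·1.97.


SRM = 1.4922·18.6^0.6859 = 11.0812
EBC = 11.0812·1.97

21.8299 EBC


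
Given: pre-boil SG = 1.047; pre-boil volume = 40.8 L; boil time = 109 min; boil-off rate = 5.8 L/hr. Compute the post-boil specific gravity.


V_post = V_pre − rate·(t/60);  SG_post = 1 + (SG_pre−1)·V_pre/V_post
V_post = 40.8 − 5.8·(109/60) = 30.2633
SG_post = 1 + (1.047 − 1)·40.8/30.2633

1.0634


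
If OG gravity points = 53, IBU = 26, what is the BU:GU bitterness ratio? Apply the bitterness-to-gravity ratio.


BU:GU = IBU / OG_points
BU:GU = 26 / 53

0.4906


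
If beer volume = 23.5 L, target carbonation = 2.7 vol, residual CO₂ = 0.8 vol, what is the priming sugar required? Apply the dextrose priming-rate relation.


sugar = (target − residual)·4.0·V
sugar = (2.7 − 0.8)·4.0·23.5

178.6000 g


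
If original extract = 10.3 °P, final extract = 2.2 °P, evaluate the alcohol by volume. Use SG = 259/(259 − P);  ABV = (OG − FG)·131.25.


OG = 259/(259 − 10.3) = 1.0414
FG = 259/(259 − 2.2) = 1.0086
ABV = (1.0414 − 1.0086)·131.25

4.3114 % ABV


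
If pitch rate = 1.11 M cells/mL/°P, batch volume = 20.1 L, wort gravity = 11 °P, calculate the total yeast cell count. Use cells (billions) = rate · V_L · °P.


cells = 1.11 · 20.1 · 11

245.4210 billion cells


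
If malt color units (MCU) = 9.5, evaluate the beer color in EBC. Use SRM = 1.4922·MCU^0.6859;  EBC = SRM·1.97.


SRM = 1.4922·9.5^0.6859 = 6.9895
EBC = 6.9895·1.97

13.7694 EBC


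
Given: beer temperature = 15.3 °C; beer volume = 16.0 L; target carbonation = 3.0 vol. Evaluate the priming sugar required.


residual = 14.695·(0.01821 + 0.09011·e^(−0.04·T));  sugar = (target − residual)·4.0·V
residual = 14.695·(0.01821 + 0.09011·e^(−0.04·15.3)) = 0.9856
sugar = (3.0 − 0.9856)·4.0·16.0

128.9187 g


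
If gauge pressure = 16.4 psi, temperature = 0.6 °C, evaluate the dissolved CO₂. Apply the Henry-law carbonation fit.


vols = (P + 14.695)·(0.01821 + 0.09011·e^(−0.04·T))
vols = (16.4 + 14.695)·(0.01821 + 0.09011·e^(−0.04·0.6))

3.3018 volumes


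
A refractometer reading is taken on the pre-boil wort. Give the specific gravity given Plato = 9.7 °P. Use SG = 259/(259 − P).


SG = 259/(259 − 9.7)

1.0389


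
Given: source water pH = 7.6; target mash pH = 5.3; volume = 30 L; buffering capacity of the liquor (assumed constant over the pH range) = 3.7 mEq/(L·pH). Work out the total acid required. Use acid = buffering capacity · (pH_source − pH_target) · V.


acid = 3.7 · (7.6 − 5.3) · 30

255.3000 mEq


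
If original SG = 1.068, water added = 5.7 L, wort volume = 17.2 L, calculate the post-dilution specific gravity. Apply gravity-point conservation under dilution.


SG_new = 1 + (SG_old − 1)·V_old/(V_old + V_water)
pts = (1.068 − 1)·1000·17.2/(17.2 + 5.7) = 51.0742
SG_new = 1 + 51.0742/1000

1.0511


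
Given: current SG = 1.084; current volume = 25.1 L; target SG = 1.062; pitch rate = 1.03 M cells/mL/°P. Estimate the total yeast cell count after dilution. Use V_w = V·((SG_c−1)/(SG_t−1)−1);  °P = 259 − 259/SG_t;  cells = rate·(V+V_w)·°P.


V_w = 25.1·((1.084−1)/(1.062−1)−1) = 8.9065
V_final = 25.1 + 8.9065 = 34.0065
°P = 259 − 259/1.062 = 15.1205
cells = 1.03·34.0065·15.1205

529.6213 billion cells


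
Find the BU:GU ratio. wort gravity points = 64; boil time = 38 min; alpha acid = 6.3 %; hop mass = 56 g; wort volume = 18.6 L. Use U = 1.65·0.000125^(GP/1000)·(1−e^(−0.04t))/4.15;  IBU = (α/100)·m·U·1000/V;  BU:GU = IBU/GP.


U = 1.65·0.000125^(64/1000)·(1−e^(−0.04·38))/4.15 = 0.1748
IBU = (6.3/100)·56·0.1748·1000/18.6 = 33.1486
BU:GU = 33.1486/64

0.5179


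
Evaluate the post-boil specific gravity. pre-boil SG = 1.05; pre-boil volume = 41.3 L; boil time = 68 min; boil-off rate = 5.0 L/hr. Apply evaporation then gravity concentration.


V_post = V_pre − rate·(t/60);  SG_post = 1 + (SG_pre−1)·V_pre/V_post
V_post = 41.3 − 5.0·(68/60) = 35.6333
SG_post = 1 + (1.05 − 1)·41.3/35.6333

1.0580


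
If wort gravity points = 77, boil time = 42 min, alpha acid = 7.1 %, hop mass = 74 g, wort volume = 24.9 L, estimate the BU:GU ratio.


U = 1.65·0.000125^(GP/1000)·(1−e^(−0.04t))/4.15;  IBU = (α/100)·m·U·1000/V;  BU:GU = IBU/GP
U = 1.65·0.000125^(77/1000)·(1−e^(−0.04·42))/4.15 = 0.1619
IBU = (7.1/100)·74·0.1619·1000/24.9 = 34.1675
BU:GU = 34.1675/77

0.4437


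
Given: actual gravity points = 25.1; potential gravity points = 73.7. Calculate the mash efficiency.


efficiency = actual / potential × 100
efficiency = 25.1 / 73.7 × 100

34.0570 %


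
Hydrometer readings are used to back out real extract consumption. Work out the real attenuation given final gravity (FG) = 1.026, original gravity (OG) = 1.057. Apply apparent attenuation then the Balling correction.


AA = (OG−FG)/(OG−1)·100;  RA = AA·0.8192
AA = (1.057 − 1.026)/(1.057 − 1)·100 = 54.3860
RA = 54.3860·0.8192

44.5530 %
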